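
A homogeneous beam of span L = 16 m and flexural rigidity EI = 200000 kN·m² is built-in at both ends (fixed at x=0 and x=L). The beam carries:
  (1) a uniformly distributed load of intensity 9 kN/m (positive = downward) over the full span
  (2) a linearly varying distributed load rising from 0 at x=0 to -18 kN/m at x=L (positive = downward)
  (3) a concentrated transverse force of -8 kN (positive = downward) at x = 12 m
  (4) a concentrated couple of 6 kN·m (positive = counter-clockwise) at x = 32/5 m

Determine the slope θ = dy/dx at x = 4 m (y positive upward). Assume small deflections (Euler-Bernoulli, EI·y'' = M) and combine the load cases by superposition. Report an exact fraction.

Load 1 — uniform load w=9 kN/m over full span:
  θ_1 = -wx(L-x)(L-2x)/(12EI) = -9·4·(16-4)·(16-2·4)/(12·200000) = -9/6250 rad
Load 2 — triangular load w₀=-18 kN/m (0→w₀ over full span):
  θ_2 = -w₀(2x(L-x)(L-2x)(x+2L)+x²(L-x)²)/(120LEI) = -(-18)·(2·4·(16-4)·(16-2·4)·(4+2·16)+4²·(16-4)²)/(120·16·200000) = 351/250000 rad
Load 3 — point force P=-8 kN at a=12 m (b=L-a=4):
  θ_3 = -Pb²x(2aL-(3a+b)x)/(2L³EI)  [x≤a] = -(-8)·4²·4·(2·12·16-(3·12+4)·4)/(2·16³·200000) = 7/100000 rad
Load 4 — applied couple M₀=6 kN·m at a=32/5 m (b=L-a=48/5):
  θ_4 = (R_Ax²/2 - M_Ax)/EI  [x≤a] with R_A=27/50, M_A=18/25 = ((27/50)·4²/2 - (18/25)·4)/200000 = 9/1250000 rad
Superposition: θ = Σ θ_i = 103/2500000 rad ≈ 0.000041 rad

θ(4) = 103/2500000 rad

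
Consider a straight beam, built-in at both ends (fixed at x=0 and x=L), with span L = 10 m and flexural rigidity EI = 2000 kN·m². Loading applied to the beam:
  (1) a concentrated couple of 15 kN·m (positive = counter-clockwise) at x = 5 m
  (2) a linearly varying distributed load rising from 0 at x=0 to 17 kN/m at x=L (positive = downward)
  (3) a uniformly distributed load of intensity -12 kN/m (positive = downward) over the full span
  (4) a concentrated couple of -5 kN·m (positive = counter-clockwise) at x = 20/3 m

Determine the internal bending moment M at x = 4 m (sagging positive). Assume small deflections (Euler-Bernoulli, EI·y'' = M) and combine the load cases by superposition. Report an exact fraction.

Load 1 — applied couple M₀=15 kN·m at a=5 m (b=L-a=5):
  M_1 = R_Ax - M_A  [x≤a] with R_A=9/4, M_A=15/4 = (9/4)·4 - (15/4) = 21/4 kN·m
Load 2 — triangular load w₀=17 kN/m (0→w₀ over full span):
  M_2 = 3w₀Lx/20 - w₀L²/30 - w₀x³/(6L) = 3·17·10·4/20 - 17·10²/30 - 17·4³/(6·10) = 136/5 kN·m
Load 3 — uniform load w=-12 kN/m over full span:
  M_3 = wLx/2 - wL²/12 - wx²/2 = (-12)·10·4/2 - (-12)·10²/12 - (-12)·4²/2 = -44 kN·m
Load 4 — applied couple M₀=-5 kN·m at a=20/3 m (b=L-a=10/3):
  M_4 = R_Ax - M_A  [x≤a] with R_A=-2/3, M_A=-5/3 = (-2/3)·4 - (-5/3) = -1 kN·m
Superposition: M = Σ M_i = -251/20 kN·m ≈ -12.550000 kN·m

M(4) = -251/20 kN·m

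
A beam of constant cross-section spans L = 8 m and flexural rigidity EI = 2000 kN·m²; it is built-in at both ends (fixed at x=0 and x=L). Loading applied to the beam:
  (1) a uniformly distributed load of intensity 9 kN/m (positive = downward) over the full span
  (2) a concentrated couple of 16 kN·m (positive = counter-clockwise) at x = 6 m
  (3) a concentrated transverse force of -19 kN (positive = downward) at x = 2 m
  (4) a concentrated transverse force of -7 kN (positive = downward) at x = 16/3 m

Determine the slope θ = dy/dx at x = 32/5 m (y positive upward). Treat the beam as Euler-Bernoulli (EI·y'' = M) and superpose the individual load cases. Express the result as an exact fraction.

θ(32/5) = 51143/3375000 rad

Load 1 — uniform load w=9 kN/m over full span:
  θ_1 = -wx(L-x)(L-2x)/(12EI) = -9·(32/5)·(8-(32/5))·(8-2·(32/5))/(12·2000) = 288/15625 rad
Load 2 — applied couple M₀=16 kN·m at a=6 m (b=L-a=2):
  θ_2 = (R_Ax²/2 - M_Ax - M₀(x-a))/EI  [x>a] with R_A=9/4, M_A=5 = ((9/4)·(32/5)²/2 - 5·(32/5) - 16·((32/5)-6))/2000 = 12/3125 rad
Load 3 — point force P=-19 kN at a=2 m (b=L-a=6):
  θ_3 = Pa²(L-x)(2bL-(3b+a)(L-x))/(2L³EI)  [x>a] = (-19)·2²·(8-(32/5))·(2·6·8-(3·6+2)·(8-(32/5)))/(2·8³·2000) = -19/5000 rad
Load 4 — point force P=-7 kN at a=16/3 m (b=L-a=8/3):
  θ_4 = Pa²(L-x)(2bL-(3b+a)(L-x))/(2L³EI)  [x>a] = (-7)·(16/3)²·(8-(32/5))·(2·(8/3)·8-(3·(8/3)+(16/3))·(8-(32/5)))/(2·8³·2000) = -56/16875 rad
Superposition: θ = Σ θ_i = 51143/3375000 rad ≈ 0.015153 rad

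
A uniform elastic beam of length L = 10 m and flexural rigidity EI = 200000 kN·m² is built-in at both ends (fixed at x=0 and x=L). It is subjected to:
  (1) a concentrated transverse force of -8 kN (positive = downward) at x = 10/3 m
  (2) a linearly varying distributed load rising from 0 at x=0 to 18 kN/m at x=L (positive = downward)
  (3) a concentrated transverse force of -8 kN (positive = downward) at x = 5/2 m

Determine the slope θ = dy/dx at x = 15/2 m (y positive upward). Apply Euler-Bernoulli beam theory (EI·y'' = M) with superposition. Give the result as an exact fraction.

Load 1 — point force P=-8 kN at a=10/3 m (b=L-a=20/3):
  θ_1 = Pa²(L-x)(2bL-(3b+a)(L-x))/(2L³EI)  [x>a] = (-8)·(10/3)²·(10-(15/2))·(2·(20/3)·10-(3·(20/3)+(10/3))·(10-(15/2)))/(2·10³·200000) = -1/24000 rad
Load 2 — triangular load w₀=18 kN/m (0→w₀ over full span):
  θ_2 = -w₀(2x(L-x)(L-2x)(x+2L)+x²(L-x)²)/(120LEI) = -18·(2·(15/2)·(10-(15/2))·(10-2·(15/2))·((15/2)+2·10)+(15/2)²·(10-(15/2))²)/(120·10·200000) = 369/1024000 rad
Load 3 — point force P=-8 kN at a=5/2 m (b=L-a=15/2):
  θ_3 = Pa²(L-x)(2bL-(3b+a)(L-x))/(2L³EI)  [x>a] = (-8)·(5/2)²·(10-(15/2))·(2·(15/2)·10-(3·(15/2)+(5/2))·(10-(15/2)))/(2·10³·200000) = -7/256000 rad
Superposition: θ = Σ θ_i = 179/614400 rad ≈ 0.000291 rad

θ(15/2) = 179/614400 rad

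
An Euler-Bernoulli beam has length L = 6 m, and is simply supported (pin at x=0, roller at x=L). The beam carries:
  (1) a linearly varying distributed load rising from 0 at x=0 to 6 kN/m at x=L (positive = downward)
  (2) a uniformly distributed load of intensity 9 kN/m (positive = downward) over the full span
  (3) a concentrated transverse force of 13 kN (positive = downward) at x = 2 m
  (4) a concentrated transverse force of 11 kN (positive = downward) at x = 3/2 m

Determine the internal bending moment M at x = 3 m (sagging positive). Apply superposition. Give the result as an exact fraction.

Load 1 — triangular load w₀=6 kN/m (0→w₀ over full span):
  M_1 = w₀Lx/6 - w₀x³/(6L) = 6·6·3/6 - 6·3³/(6·6) = 27/2 kN·m
Load 2 — uniform load w=9 kN/m over full span:
  M_2 = wx(L-x)/2 = 9·3·(6-3)/2 = 81/2 kN·m
Load 3 — point force P=13 kN at a=2 m (b=L-a=4):
  M_3 = Pa(L-x)/L  [x>a] = 13·2·(6-3)/6 = 13 kN·m
Load 4 — point force P=11 kN at a=3/2 m (b=L-a=9/2):
  M_4 = Pa(L-x)/L  [x>a] = 11·(3/2)·(6-3)/6 = 33/4 kN·m
Superposition: M = Σ M_i = 301/4 kN·m ≈ 75.250000 kN·m

M(3) = 301/4 kN·m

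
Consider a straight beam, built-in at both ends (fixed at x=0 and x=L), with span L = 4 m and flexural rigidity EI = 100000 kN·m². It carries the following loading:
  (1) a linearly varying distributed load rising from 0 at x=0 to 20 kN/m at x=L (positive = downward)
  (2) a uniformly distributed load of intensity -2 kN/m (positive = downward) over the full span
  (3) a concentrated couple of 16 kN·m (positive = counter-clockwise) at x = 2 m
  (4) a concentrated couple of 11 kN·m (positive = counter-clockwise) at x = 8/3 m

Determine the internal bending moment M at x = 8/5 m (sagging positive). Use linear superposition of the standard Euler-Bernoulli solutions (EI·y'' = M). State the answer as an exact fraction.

M(8/5) = 881/75 kN·m

Load 1 — triangular load w₀=20 kN/m (0→w₀ over full span):
  M_1 = 3w₀Lx/20 - w₀L²/30 - w₀x³/(6L) = 3·20·4·(8/5)/20 - 20·4²/30 - 20·(8/5)³/(6·4) = 128/25 kN·m
Load 2 — uniform load w=-2 kN/m over full span:
  M_2 = wLx/2 - wL²/12 - wx²/2 = (-2)·4·(8/5)/2 - (-2)·4²/12 - (-2)·(8/5)²/2 = -88/75 kN·m
Load 3 — applied couple M₀=16 kN·m at a=2 m (b=L-a=2):
  M_3 = R_Ax - M_A  [x≤a] with R_A=6, M_A=4 = 6·(8/5) - 4 = 28/5 kN·m
Load 4 — applied couple M₀=11 kN·m at a=8/3 m (b=L-a=4/3):
  M_4 = R_Ax - M_A  [x≤a] with R_A=11/3, M_A=11/3 = (11/3)·(8/5) - (11/3) = 11/5 kN·m
Superposition: M = Σ M_i = 881/75 kN·m ≈ 11.746667 kN·m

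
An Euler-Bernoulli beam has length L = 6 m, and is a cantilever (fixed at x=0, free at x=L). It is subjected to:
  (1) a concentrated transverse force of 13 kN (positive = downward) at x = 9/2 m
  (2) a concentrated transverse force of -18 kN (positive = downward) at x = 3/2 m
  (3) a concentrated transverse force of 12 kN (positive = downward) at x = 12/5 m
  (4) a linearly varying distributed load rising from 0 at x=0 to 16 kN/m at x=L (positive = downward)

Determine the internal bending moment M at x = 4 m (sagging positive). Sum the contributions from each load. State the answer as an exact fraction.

M(4) = -629/18 kN·m

Load 1 — point force P=13 kN at a=9/2 m (b=L-a=3/2):
  M_1 = -P(a-x)  [x≤a] = -13·((9/2)-4) = -13/2 kN·m
Load 2 — point force P=-18 kN at a=3/2 m (b=L-a=9/2):
  M_2 = 0  [x>a] = 0 kN·m
Load 3 — point force P=12 kN at a=12/5 m (b=L-a=18/5):
  M_3 = 0  [x>a] = 0 kN·m
Load 4 — triangular load w₀=16 kN/m (0→w₀ over full span):
  M_4 = w₀Lx/2 - w₀L²/3 - w₀x³/(6L) = 16·6·4/2 - 16·6²/3 - 16·4³/(6·6) = -256/9 kN·m
Superposition: M = Σ M_i = -629/18 kN·m ≈ -34.944444 kN·m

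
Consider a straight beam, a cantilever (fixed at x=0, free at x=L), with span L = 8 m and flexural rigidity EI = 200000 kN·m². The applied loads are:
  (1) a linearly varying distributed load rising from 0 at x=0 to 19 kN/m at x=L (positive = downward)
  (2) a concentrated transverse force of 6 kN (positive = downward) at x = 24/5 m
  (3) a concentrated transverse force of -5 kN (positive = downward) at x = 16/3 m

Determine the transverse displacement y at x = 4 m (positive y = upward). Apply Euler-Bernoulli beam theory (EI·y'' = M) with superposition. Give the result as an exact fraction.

Load 1 — triangular load w₀=19 kN/m (0→w₀ over full span):
  y_1 = (w₀Lx³/12-w₀L²x²/6-w₀x⁵/(120L))/EI = (19·8·4³/12-19·8²·4²/6-19·4⁵/(120·8))/200000 = -2299/187500 m
Load 2 — point force P=6 kN at a=24/5 m (b=L-a=16/5):
  y_2 = -Px²(3a-x)/(6EI)  [x≤a] = -6·4²·(3·(24/5)-4)/(6·200000) = -13/15625 m
Load 3 — point force P=-5 kN at a=16/3 m (b=L-a=8/3):
  y_3 = -Px²(3a-x)/(6EI)  [x≤a] = -(-5)·4²·(3·(16/3)-4)/(6·200000) = 1/1250 m
Superposition: y = Σ y_i = -461/37500 m ≈ -0.012293 m

y(4) = -461/37500 m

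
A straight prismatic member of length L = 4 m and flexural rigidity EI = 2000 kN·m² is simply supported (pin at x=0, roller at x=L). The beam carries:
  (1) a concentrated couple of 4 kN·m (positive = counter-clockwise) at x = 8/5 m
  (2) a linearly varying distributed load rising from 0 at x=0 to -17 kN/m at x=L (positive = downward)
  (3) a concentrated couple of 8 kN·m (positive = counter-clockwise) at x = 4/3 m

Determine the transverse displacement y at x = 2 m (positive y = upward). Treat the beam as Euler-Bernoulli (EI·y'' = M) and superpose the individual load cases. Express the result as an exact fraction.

Load 1 — applied couple M₀=4 kN·m at a=8/5 m (b=L-a=12/5):
  y_1 = (M₀x³/(6L)-M₀(x-a)²/2+C₁x)/EI  [x>a] with C₁=M₀(3b²-L²)/(6L)=16/75 = (4·2³/(6·4)-4·(2-(8/5))²/2+(16/75)·2)/2000 = 9/12500 m
Load 2 — triangular load w₀=-17 kN/m (0→w₀ over full span):
  y_2 = -w₀x(7L⁴-10L²x²+3x⁴)/(360LEI) = -(-17)·2·(7·4⁴-10·4²·2²+3·2⁴)/(360·4·2000) = 17/1200 m
Load 3 — applied couple M₀=8 kN·m at a=4/3 m (b=L-a=8/3):
  y_3 = (M₀x³/(6L)-M₀(x-a)²/2+C₁x)/EI  [x>a] with C₁=M₀(3b²-L²)/(6L)=16/9 = (8·2³/(6·4)-8·(2-(4/3))²/2+(16/9)·2)/2000 = 1/450 m
Superposition: y = Σ y_i = 7699/450000 m ≈ 0.017109 m

y(2) = 7699/450000 m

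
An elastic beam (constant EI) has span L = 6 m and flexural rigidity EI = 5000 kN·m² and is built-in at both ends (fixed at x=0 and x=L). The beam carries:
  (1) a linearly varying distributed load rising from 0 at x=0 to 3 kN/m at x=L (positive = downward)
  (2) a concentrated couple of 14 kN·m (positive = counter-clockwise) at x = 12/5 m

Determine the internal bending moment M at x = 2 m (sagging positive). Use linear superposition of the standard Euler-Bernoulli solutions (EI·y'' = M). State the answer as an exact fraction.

M(2) = 463/75 kN·m

Load 1 — triangular load w₀=3 kN/m (0→w₀ over full span):
  M_1 = 3w₀Lx/20 - w₀L²/30 - w₀x³/(6L) = 3·3·6·2/20 - 3·6²/30 - 3·2³/(6·6) = 17/15 kN·m
Load 2 — applied couple M₀=14 kN·m at a=12/5 m (b=L-a=18/5):
  M_2 = R_Ax - M_A  [x≤a] with R_A=84/25, M_A=42/25 = (84/25)·2 - (42/25) = 126/25 kN·m
Superposition: M = Σ M_i = 463/75 kN·m ≈ 6.173333 kN·m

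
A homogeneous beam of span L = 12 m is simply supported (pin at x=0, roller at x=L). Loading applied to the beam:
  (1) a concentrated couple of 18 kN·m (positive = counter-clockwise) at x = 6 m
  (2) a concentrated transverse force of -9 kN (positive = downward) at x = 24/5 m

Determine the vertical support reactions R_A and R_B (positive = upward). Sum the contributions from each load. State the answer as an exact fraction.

Load 1 — applied couple M₀=18 kN·m at a=6 m (b=L-a=6):
  R_A = M₀/L = 18/12 = 3/2 kN
  R_B = -M₀/L = -18/12 = -3/2 kN
Load 2 — point force P=-9 kN at a=24/5 m (b=L-a=36/5):
  R_A = Pb/L = (-9)·(36/5)/12 = -27/5 kN
  R_B = Pa/L = (-9)·(24/5)/12 = -18/5 kN
Superposition: R_A = -39/10 kN, R_B = -51/10 kN

R_A = -39/10 kN, R_B = -51/10 kN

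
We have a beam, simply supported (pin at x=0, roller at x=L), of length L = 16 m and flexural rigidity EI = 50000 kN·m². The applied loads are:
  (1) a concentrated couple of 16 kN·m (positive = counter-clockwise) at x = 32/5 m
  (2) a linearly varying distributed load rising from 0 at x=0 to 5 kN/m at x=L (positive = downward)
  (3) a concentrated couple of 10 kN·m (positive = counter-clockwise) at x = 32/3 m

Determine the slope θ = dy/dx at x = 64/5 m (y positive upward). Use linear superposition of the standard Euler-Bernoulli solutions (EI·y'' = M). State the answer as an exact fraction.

θ(64/5) = 7958/1171875 rad

Load 1 — applied couple M₀=16 kN·m at a=32/5 m (b=L-a=48/5):
  θ_1 = (M₀x²/(2L)-M₀(x-a)+C₁)/EI  [x>a] with C₁=M₀(3b²-L²)/(6L)=256/75 = (16·(64/5)²/(2·16)-16·((64/5)-(32/5))+(256/75))/50000 = -16/46875 rad
Load 2 — triangular load w₀=5 kN/m (0→w₀ over full span):
  θ_2 = -w₀(7L⁴-30L²x²+15x⁴)/(360LEI) = -5·(7·16⁴-30·16²·(64/5)²+15·(64/5)⁴)/(360·16·50000) = 24224/3515625 rad
Load 3 — applied couple M₀=10 kN·m at a=32/3 m (b=L-a=16/3):
  θ_3 = (M₀x²/(2L)-M₀(x-a)+C₁)/EI  [x>a] with C₁=M₀(3b²-L²)/(6L)=-160/9 = (10·(64/5)²/(2·16)-10·((64/5)-(32/3))+(-160/9))/50000 = 34/140625 rad
Superposition: θ = Σ θ_i = 7958/1171875 rad ≈ 0.006791 rad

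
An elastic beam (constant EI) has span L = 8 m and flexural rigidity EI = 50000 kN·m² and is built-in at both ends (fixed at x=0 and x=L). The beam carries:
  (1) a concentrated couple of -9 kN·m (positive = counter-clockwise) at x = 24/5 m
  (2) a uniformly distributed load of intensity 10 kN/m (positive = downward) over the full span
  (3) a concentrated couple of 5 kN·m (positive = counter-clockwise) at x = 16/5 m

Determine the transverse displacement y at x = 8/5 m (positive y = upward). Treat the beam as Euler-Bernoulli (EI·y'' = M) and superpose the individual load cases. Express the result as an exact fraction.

Load 1 — applied couple M₀=-9 kN·m at a=24/5 m (b=L-a=16/5):
  y_1 = (R_Ax³/6 - M_Ax²/2)/EI  [x≤a] with R_A=-81/50, M_A=-72/25 = ((-81/50)·(8/5)³/6 - (-72/25)·(8/5)²/2)/50000 = 504/9765625 m
Load 2 — uniform load w=10 kN/m over full span:
  y_2 = -wx²(L-x)²/(24EI) = -10·(8/5)²·(8-(8/5))²/(24·50000) = -1024/1171875 m
Load 3 — applied couple M₀=5 kN·m at a=16/5 m (b=L-a=24/5):
  y_3 = (R_Ax³/6 - M_Ax²/2)/EI  [x≤a] with R_A=9/10, M_A=3/5 = ((9/10)·(8/5)³/6 - (3/5)·(8/5)²/2)/50000 = -6/1953125 m
Superposition: y = Σ y_i = -24178/29296875 m ≈ -0.000825 m

y(8/5) = -24178/29296875 m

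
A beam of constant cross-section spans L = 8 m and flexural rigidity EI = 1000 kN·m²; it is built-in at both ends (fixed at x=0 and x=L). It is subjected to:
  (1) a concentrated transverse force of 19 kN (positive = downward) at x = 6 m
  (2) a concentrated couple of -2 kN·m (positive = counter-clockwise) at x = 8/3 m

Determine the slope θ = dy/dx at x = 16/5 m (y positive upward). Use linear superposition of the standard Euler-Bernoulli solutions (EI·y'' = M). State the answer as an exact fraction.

θ(16/5) = -103/12500 rad

Load 1 — point force P=19 kN at a=6 m (b=L-a=2):
  θ_1 = -Pb²x(2aL-(3a+b)x)/(2L³EI)  [x≤a] = -19·2²·(16/5)·(2·6·8-(3·6+2)·(16/5))/(2·8³·1000) = -19/2500 rad
Load 2 — applied couple M₀=-2 kN·m at a=8/3 m (b=L-a=16/3):
  θ_2 = (R_Ax²/2 - M_Ax - M₀(x-a))/EI  [x>a] with R_A=-1/3, M_A=0 = ((-1/3)·(16/5)²/2 - 0·(16/5) - (-2)·((16/5)-(8/3)))/1000 = -2/3125 rad
Superposition: θ = Σ θ_i = -103/12500 rad ≈ -0.008240 rad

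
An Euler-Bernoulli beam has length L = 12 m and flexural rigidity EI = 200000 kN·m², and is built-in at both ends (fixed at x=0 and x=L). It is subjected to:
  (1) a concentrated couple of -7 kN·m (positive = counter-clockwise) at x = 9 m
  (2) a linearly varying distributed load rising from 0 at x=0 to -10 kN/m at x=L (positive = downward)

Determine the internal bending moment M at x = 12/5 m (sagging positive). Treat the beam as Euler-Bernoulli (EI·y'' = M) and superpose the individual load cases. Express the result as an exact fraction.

Load 1 — applied couple M₀=-7 kN·m at a=9 m (b=L-a=3):
  M_1 = R_Ax - M_A  [x≤a] with R_A=-21/32, M_A=-35/16 = (-21/32)·(12/5) - (-35/16) = 49/80 kN·m
Load 2 — triangular load w₀=-10 kN/m (0→w₀ over full span):
  M_2 = 3w₀Lx/20 - w₀L²/30 - w₀x³/(6L) = 3·(-10)·12·(12/5)/20 - (-10)·12²/30 - (-10)·(12/5)³/(6·12) = 168/25 kN·m
Superposition: M = Σ M_i = 2933/400 kN·m ≈ 7.332500 kN·m

M(12/5) = 2933/400 kN·m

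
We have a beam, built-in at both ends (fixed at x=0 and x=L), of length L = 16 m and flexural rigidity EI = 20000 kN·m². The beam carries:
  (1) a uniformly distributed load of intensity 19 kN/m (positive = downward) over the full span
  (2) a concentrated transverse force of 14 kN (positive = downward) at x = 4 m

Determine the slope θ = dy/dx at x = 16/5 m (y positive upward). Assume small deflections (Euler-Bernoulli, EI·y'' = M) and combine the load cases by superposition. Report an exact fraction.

θ(16/5) = -5179/156250 rad

Load 1 — uniform load w=19 kN/m over full span:
  θ_1 = -wx(L-x)(L-2x)/(12EI) = -19·(16/5)·(16-(16/5))·(16-2·(16/5))/(12·20000) = -2432/78125 rad
Load 2 — point force P=14 kN at a=4 m (b=L-a=12):
  θ_2 = -Pb²x(2aL-(3a+b)x)/(2L³EI)  [x≤a] = -14·12²·(16/5)·(2·4·16-(3·4+12)·(16/5))/(2·16³·20000) = -63/31250 rad
Superposition: θ = Σ θ_i = -5179/156250 rad ≈ -0.033146 rad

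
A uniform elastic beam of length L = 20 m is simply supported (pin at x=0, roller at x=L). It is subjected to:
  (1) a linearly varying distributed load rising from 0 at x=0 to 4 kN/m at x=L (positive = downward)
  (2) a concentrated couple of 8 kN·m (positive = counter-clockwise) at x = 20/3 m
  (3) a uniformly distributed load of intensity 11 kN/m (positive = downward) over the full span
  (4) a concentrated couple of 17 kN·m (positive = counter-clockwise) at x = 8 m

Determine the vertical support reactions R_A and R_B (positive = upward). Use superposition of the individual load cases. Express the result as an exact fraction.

R_A = 1495/12 kN, R_B = 1625/12 kN

Load 1 — triangular load w₀=4 kN/m (0→w₀ over full span):
  R_A = w₀L/6 = 4·20/6 = 40/3 kN
  R_B = w₀L/3 = 4·20/3 = 80/3 kN
Load 2 — applied couple M₀=8 kN·m at a=20/3 m (b=L-a=40/3):
  R_A = M₀/L = 8/20 = 2/5 kN
  R_B = -M₀/L = -8/20 = -2/5 kN
Load 3 — uniform load w=11 kN/m over full span:
  R_A = wL/2 = 11·20/2 = 110 kN
  R_B = wL/2 = 11·20/2 = 110 kN
Load 4 — applied couple M₀=17 kN·m at a=8 m (b=L-a=12):
  R_A = M₀/L = 17/20 kN
  R_B = -M₀/L = -17/20 kN
Superposition: R_A = 1495/12 kN, R_B = 1625/12 kN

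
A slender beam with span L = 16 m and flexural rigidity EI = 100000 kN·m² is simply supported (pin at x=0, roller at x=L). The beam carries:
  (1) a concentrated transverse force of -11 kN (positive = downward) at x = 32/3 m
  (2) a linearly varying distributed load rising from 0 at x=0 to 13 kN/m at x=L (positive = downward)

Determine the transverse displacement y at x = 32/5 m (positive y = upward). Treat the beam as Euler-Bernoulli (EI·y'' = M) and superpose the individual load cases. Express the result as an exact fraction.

Load 1 — point force P=-11 kN at a=32/3 m (b=L-a=16/3):
  y_1 = -Pbx(L²-b²-x²)/(6LEI)  [x≤a] = -(-11)·(16/3)·(32/5)·(16²-(16/3)²-(32/5)²)/(6·16·100000) = 230912/31640625 m
Load 2 — triangular load w₀=13 kN/m (0→w₀ over full span):
  y_2 = -w₀x(7L⁴-10L²x²+3x⁴)/(360LEI) = -13·(32/5)·(7·16⁴-10·16²·(32/5)²+3·(32/5)⁴)/(360·16·100000) = -7594496/146484375 m
Superposition: y = Σ y_i = -176187392/3955078125 m ≈ -0.044547 m

y(32/5) = -176187392/3955078125 m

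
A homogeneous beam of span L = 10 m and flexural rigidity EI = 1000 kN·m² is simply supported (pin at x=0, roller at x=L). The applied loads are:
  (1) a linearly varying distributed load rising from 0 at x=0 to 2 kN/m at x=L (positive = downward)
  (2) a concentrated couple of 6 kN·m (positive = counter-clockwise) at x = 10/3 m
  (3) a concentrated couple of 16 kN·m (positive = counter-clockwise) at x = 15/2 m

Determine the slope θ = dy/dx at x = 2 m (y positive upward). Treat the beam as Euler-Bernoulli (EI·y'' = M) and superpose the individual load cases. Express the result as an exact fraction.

θ(2) = -2083/45000 rad

Load 1 — triangular load w₀=2 kN/m (0→w₀ over full span):
  θ_1 = -w₀(7L⁴-30L²x²+15x⁴)/(360LEI) = -2·(7·10⁴-30·10²·2²+15·2⁴)/(360·10·1000) = -182/5625 rad
Load 2 — applied couple M₀=6 kN·m at a=10/3 m (b=L-a=20/3):
  θ_2 = (M₀x²/(2L)+C₁)/EI  [x≤a] with C₁=M₀(3b²-L²)/(6L)=10/3 = (6·2²/(2·10)+(10/3))/1000 = 17/3750 rad
Load 3 — applied couple M₀=16 kN·m at a=15/2 m (b=L-a=5/2):
  θ_3 = (M₀x²/(2L)+C₁)/EI  [x≤a] with C₁=M₀(3b²-L²)/(6L)=-65/3 = (16·2²/(2·10)+(-65/3))/1000 = -277/15000 rad
Superposition: θ = Σ θ_i = -2083/45000 rad ≈ -0.046289 rad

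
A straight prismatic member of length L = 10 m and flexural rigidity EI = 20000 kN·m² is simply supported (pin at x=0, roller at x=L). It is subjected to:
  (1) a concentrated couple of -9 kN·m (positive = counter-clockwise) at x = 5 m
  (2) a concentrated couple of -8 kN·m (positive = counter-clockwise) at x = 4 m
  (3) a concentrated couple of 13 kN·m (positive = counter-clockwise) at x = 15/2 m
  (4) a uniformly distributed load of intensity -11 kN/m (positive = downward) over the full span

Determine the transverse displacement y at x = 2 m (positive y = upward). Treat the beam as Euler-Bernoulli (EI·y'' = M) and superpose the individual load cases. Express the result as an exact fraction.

y(2) = 19687/480000 m

Load 1 — applied couple M₀=-9 kN·m at a=5 m (b=L-a=5):
  y_1 = (M₀x³/(6L)+C₁x)/EI  [x≤a] with C₁=M₀(3b²-L²)/(6L)=15/4 = ((-9)·2³/(6·10)+(15/4)·2)/20000 = 63/200000 m
Load 2 — applied couple M₀=-8 kN·m at a=4 m (b=L-a=6):
  y_2 = (M₀x³/(6L)+C₁x)/EI  [x≤a] with C₁=M₀(3b²-L²)/(6L)=-16/15 = ((-8)·2³/(6·10)+(-16/15)·2)/20000 = -1/6250 m
Load 3 — applied couple M₀=13 kN·m at a=15/2 m (b=L-a=5/2):
  y_3 = (M₀x³/(6L)+C₁x)/EI  [x≤a] with C₁=M₀(3b²-L²)/(6L)=-845/48 = (13·2³/(6·10)+(-845/48)·2)/20000 = -1339/800000 m
Load 4 — uniform load w=-11 kN/m over full span:
  y_4 = -wx(L³-2Lx²+x³)/(24EI) = -(-11)·2·(10³-2·10·2²+2³)/(24·20000) = 319/7500 m
Superposition: y = Σ y_i = 19687/480000 m ≈ 0.041015 m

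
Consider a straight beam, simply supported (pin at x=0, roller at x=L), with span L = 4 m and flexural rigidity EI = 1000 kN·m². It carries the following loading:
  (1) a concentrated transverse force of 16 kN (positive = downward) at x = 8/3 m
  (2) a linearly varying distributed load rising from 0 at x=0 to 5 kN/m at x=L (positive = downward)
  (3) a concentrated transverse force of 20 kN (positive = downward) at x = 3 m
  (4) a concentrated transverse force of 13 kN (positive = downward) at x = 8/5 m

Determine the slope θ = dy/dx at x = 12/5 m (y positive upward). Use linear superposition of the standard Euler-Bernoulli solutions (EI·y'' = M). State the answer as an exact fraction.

θ(12/5) = 228011/20250000 rad

Load 1 — point force P=16 kN at a=8/3 m (b=L-a=4/3):
  θ_1 = -Pb(L²-b²-3x²)/(6LEI)  [x≤a] = -16·(4/3)·(4²-(4/3)²-3·(12/5)²)/(6·4·1000) = 688/253125 rad
Load 2 — triangular load w₀=5 kN/m (0→w₀ over full span):
  θ_2 = -w₀(7L⁴-30L²x²+15x⁴)/(360LEI) = -5·(7·4⁴-30·4²·(12/5)²+15·(12/5)⁴)/(360·4·1000) = 232/140625 rad
Load 3 — point force P=20 kN at a=3 m (b=L-a=1):
  θ_3 = -Pb(L²-b²-3x²)/(6LEI)  [x≤a] = -20·1·(4²-1²-3·(12/5)²)/(6·4·1000) = 19/10000 rad
Load 4 — point force P=13 kN at a=8/5 m (b=L-a=12/5):
  θ_4 = -Pa(2L²-6Lx+3x²+a²)/(6LEI)  [x>a] = -13·(8/5)·(2·4²-6·4·(12/5)+3·(12/5)²+(8/5)²)/(6·4·1000) = 78/15625 rad
Superposition: θ = Σ θ_i = 228011/20250000 rad ≈ 0.011260 rad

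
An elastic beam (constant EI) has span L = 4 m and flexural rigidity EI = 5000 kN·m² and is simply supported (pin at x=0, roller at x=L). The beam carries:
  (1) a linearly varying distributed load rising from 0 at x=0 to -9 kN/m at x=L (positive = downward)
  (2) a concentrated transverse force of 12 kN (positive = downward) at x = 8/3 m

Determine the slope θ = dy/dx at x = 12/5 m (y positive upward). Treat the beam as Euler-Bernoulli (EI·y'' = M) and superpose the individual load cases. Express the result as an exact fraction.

θ(12/5) = -1964/10546875 rad

Load 1 — triangular load w₀=-9 kN/m (0→w₀ over full span):
  θ_1 = -w₀(7L⁴-30L²x²+15x⁴)/(360LEI) = -(-9)·(7·4⁴-30·4²·(12/5)²+15·(12/5)⁴)/(360·4·5000) = -232/390625 rad
Load 2 — point force P=12 kN at a=8/3 m (b=L-a=4/3):
  θ_2 = -Pb(L²-b²-3x²)/(6LEI)  [x≤a] = -12·(4/3)·(4²-(4/3)²-3·(12/5)²)/(6·4·5000) = 172/421875 rad
Superposition: θ = Σ θ_i = -1964/10546875 rad ≈ -0.000186 rad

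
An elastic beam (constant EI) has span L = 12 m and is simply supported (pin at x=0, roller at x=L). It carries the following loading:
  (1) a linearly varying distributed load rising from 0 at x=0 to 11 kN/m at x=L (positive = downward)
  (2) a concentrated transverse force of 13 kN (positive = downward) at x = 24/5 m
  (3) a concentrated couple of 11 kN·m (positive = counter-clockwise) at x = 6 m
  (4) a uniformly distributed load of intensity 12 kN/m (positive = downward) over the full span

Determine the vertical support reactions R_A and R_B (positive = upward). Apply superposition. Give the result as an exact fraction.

R_A = 6163/60 kN, R_B = 7217/60 kN

Load 1 — triangular load w₀=11 kN/m (0→w₀ over full span):
  R_A = w₀L/6 = 11·12/6 = 22 kN
  R_B = w₀L/3 = 11·12/3 = 44 kN
Load 2 — point force P=13 kN at a=24/5 m (b=L-a=36/5):
  R_A = Pb/L = 13·(36/5)/12 = 39/5 kN
  R_B = Pa/L = 13·(24/5)/12 = 26/5 kN
Load 3 — applied couple M₀=11 kN·m at a=6 m (b=L-a=6):
  R_A = M₀/L = 11/12 kN
  R_B = -M₀/L = -11/12 kN
Load 4 — uniform load w=12 kN/m over full span:
  R_A = wL/2 = 12·12/2 = 72 kN
  R_B = wL/2 = 12·12/2 = 72 kN
Superposition: R_A = 6163/60 kN, R_B = 7217/60 kN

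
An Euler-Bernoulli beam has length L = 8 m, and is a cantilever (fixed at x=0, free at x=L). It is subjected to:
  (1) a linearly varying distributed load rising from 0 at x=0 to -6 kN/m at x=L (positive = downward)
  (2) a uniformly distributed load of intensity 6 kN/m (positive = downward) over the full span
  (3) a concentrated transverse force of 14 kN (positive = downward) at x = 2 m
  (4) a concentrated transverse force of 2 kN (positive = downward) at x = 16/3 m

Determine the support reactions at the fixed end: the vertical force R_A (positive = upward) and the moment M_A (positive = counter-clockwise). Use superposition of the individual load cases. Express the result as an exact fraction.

R_A = 40 kN, M_A = 308/3 kN·m

Load 1 — triangular load w₀=-6 kN/m (0→w₀ over full span):
  R_A = w₀L/2 = (-6)·8/2 = -24 kN
  M_A = w₀L²/3 = (-6)·8²/3 = -128 kN·m
Load 2 — uniform load w=6 kN/m over full span:
  R_A = wL = 6·8 = 48 kN
  M_A = wL²/2 = 6·8²/2 = 192 kN·m
Load 3 — point force P=14 kN at a=2 m (b=L-a=6):
  R_A = P = 14 kN
  M_A = Pa = 14·2 = 28 kN·m
Load 4 — point force P=2 kN at a=16/3 m (b=L-a=8/3):
  R_A = P = 2 kN
  M_A = Pa = 2·(16/3) = 32/3 kN·m
Superposition: R_A = 40 kN, M_A = 308/3 kN·m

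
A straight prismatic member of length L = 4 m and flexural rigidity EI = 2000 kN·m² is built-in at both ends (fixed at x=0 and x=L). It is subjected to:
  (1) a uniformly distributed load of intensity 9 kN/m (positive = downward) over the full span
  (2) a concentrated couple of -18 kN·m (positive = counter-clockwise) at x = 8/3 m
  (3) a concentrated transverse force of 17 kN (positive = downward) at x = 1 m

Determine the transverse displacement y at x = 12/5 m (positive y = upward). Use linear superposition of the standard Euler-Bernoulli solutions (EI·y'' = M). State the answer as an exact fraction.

y(12/5) = -4069/1875000 m

Load 1 — uniform load w=9 kN/m over full span:
  y_1 = -wx²(L-x)²/(24EI) = -9·(12/5)²·(4-(12/5))²/(24·2000) = -216/78125 m
Load 2 — applied couple M₀=-18 kN·m at a=8/3 m (b=L-a=4/3):
  y_2 = (R_Ax³/6 - M_Ax²/2)/EI  [x≤a] with R_A=-6, M_A=-6 = ((-6)·(12/5)³/6 - (-6)·(12/5)²/2)/2000 = 27/15625 m
Load 3 — point force P=17 kN at a=1 m (b=L-a=3):
  y_3 = -Pa²(L-x)²(3bL-(3b+a)(L-x))/(6L³EI)  [x>a] = -17·1²·(4-(12/5))²·(3·3·4-(3·3+1)·(4-(12/5)))/(6·4³·2000) = -17/15000 m
Superposition: y = Σ y_i = -4069/1875000 m ≈ -0.002170 m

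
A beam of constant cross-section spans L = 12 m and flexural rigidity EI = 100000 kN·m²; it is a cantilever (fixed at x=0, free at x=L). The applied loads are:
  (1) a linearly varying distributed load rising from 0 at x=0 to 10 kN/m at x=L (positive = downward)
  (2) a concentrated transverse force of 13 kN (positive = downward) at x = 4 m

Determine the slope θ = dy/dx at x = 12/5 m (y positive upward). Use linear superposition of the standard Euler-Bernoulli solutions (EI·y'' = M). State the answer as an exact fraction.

Load 1 — triangular load w₀=10 kN/m (0→w₀ over full span):
  θ_1 = (w₀Lx²/4-w₀L²x/3-w₀x⁴/(24L))/EI = (10·12·(12/5)²/4-10·12²·(12/5)/3-10·(12/5)⁴/(24·12))/100000 = -7659/781250 rad
Load 2 — point force P=13 kN at a=4 m (b=L-a=8):
  θ_2 = -Px(2a-x)/(2EI)  [x≤a] = -13·(12/5)·(2·4-(12/5))/(2·100000) = -273/312500 rad
Superposition: θ = Σ θ_i = -16683/1562500 rad ≈ -0.010677 rad

θ(12/5) = -16683/1562500 rad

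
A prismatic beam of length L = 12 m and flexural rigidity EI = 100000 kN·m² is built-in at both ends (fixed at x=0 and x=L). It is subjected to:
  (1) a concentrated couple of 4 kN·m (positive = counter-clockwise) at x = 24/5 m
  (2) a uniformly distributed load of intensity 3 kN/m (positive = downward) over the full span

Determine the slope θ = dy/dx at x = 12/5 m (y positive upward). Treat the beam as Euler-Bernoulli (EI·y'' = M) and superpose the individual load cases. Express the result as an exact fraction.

Load 1 — applied couple M₀=4 kN·m at a=24/5 m (b=L-a=36/5):
  θ_1 = (R_Ax²/2 - M_Ax)/EI  [x≤a] with R_A=12/25, M_A=12/25 = ((12/25)·(12/5)²/2 - (12/25)·(12/5))/100000 = 9/3906250 rad
Load 2 — uniform load w=3 kN/m over full span:
  θ_2 = -wx(L-x)(L-2x)/(12EI) = -3·(12/5)·(12-(12/5))·(12-2·(12/5))/(12·100000) = -162/390625 rad
Superposition: θ = Σ θ_i = -1611/3906250 rad ≈ -0.000412 rad

θ(12/5) = -1611/3906250 rad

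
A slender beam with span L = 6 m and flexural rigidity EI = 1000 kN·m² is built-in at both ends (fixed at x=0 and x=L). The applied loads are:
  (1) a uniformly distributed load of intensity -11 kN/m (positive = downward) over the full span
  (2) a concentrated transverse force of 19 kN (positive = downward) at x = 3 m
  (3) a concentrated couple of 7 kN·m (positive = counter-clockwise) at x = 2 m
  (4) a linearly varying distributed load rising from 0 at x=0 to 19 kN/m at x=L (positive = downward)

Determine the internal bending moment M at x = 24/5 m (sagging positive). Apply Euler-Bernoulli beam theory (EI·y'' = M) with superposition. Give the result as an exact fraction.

M(24/5) = -227/1500 kN·m

Load 1 — uniform load w=-11 kN/m over full span:
  M_1 = wLx/2 - wL²/12 - wx²/2 = (-11)·6·(24/5)/2 - (-11)·6²/12 - (-11)·(24/5)²/2 = 33/25 kN·m
Load 2 — point force P=19 kN at a=3 m (b=L-a=3):
  M_2 = Pa²(a+3b)(L-x)/L³ - Pa²b/L²  [x>a] = 19·3²·(3+3·3)·(6-(24/5))/6³ - 19·3²·3/6² = -57/20 kN·m
Load 3 — applied couple M₀=7 kN·m at a=2 m (b=L-a=4):
  M_3 = R_Ax - M_A - M₀  [x>a] with R_A=14/9, M_A=0 = (14/9)·(24/5) - 0 - 7 = 7/15 kN·m
Load 4 — triangular load w₀=19 kN/m (0→w₀ over full span):
  M_4 = 3w₀Lx/20 - w₀L²/30 - w₀x³/(6L) = 3·19·6·(24/5)/20 - 19·6²/30 - 19·(24/5)³/(6·6) = 114/125 kN·m
Superposition: M = Σ M_i = -227/1500 kN·m ≈ -0.151333 kN·m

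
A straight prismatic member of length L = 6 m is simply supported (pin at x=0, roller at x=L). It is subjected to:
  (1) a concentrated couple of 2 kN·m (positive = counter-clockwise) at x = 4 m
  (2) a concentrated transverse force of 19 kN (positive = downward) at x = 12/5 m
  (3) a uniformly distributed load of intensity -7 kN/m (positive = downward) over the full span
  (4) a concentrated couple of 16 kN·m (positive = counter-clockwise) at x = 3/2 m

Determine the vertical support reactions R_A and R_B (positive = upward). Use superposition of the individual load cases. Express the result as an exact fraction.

R_A = -33/5 kN, R_B = -82/5 kN

Load 1 — applied couple M₀=2 kN·m at a=4 m (b=L-a=2):
  R_A = M₀/L = 2/6 = 1/3 kN
  R_B = -M₀/L = -2/6 = -1/3 kN
Load 2 — point force P=19 kN at a=12/5 m (b=L-a=18/5):
  R_A = Pb/L = 19·(18/5)/6 = 57/5 kN
  R_B = Pa/L = 19·(12/5)/6 = 38/5 kN
Load 3 — uniform load w=-7 kN/m over full span:
  R_A = wL/2 = (-7)·6/2 = -21 kN
  R_B = wL/2 = (-7)·6/2 = -21 kN
Load 4 — applied couple M₀=16 kN·m at a=3/2 m (b=L-a=9/2):
  R_A = M₀/L = 16/6 = 8/3 kN
  R_B = -M₀/L = -16/6 = -8/3 kN
Superposition: R_A = -33/5 kN, R_B = -82/5 kN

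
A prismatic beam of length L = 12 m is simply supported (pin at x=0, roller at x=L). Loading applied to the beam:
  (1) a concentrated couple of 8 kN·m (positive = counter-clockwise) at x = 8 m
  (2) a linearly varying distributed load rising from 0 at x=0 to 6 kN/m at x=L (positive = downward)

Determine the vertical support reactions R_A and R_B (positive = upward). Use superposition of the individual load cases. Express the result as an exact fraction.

R_A = 38/3 kN, R_B = 70/3 kN

Load 1 — applied couple M₀=8 kN·m at a=8 m (b=L-a=4):
  R_A = M₀/L = 8/12 = 2/3 kN
  R_B = -M₀/L = -8/12 = -2/3 kN
Load 2 — triangular load w₀=6 kN/m (0→w₀ over full span):
  R_A = w₀L/6 = 6·12/6 = 12 kN
  R_B = w₀L/3 = 6·12/3 = 24 kN
Superposition: R_A = 38/3 kN, R_B = 70/3 kN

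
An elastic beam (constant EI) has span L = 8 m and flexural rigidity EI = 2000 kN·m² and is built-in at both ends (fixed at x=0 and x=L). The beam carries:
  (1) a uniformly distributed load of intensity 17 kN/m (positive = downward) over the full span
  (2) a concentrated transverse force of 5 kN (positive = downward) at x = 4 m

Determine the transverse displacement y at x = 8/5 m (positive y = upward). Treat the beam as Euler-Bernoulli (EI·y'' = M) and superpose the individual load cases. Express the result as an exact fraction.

y(8/5) = -9254/234375 m

Load 1 — uniform load w=17 kN/m over full span:
  y_1 = -wx²(L-x)²/(24EI) = -17·(8/5)²·(8-(8/5))²/(24·2000) = -8704/234375 m
Load 2 — point force P=5 kN at a=4 m (b=L-a=4):
  y_2 = -Pb²x²(3aL-(3a+b)x)/(6L³EI)  [x≤a] = -5·4²·(8/5)²·(3·4·8-(3·4+4)·(8/5))/(6·8³·2000) = -22/9375 m
Superposition: y = Σ y_i = -9254/234375 m ≈ -0.039484 m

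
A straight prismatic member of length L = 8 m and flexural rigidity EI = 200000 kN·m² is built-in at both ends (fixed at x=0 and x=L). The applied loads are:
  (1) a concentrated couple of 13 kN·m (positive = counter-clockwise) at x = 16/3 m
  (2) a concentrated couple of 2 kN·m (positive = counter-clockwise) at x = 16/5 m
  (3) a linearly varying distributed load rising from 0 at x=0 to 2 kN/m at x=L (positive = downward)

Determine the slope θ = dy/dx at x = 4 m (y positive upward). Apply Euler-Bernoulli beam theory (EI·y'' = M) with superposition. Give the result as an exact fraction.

θ(4) = -1/937500 rad

Load 1 — applied couple M₀=13 kN·m at a=16/3 m (b=L-a=8/3):
  θ_1 = (R_Ax²/2 - M_Ax)/EI  [x≤a] with R_A=13/6, M_A=13/3 = ((13/6)·4²/2 - (13/3)·4)/200000 = 0 rad
Load 2 — applied couple M₀=2 kN·m at a=16/5 m (b=L-a=24/5):
  θ_2 = (R_Ax²/2 - M_Ax - M₀(x-a))/EI  [x>a] with R_A=9/25, M_A=6/25 = ((9/25)·4²/2 - (6/25)·4 - 2·(4-(16/5)))/200000 = 1/625000 rad
Load 3 — triangular load w₀=2 kN/m (0→w₀ over full span):
  θ_3 = -w₀(2x(L-x)(L-2x)(x+2L)+x²(L-x)²)/(120LEI) = -2·(2·4·(8-4)·(8-2·4)·(4+2·8)+4²·(8-4)²)/(120·8·200000) = -1/375000 rad
Superposition: θ = Σ θ_i = -1/937500 rad ≈ -0.000001 rad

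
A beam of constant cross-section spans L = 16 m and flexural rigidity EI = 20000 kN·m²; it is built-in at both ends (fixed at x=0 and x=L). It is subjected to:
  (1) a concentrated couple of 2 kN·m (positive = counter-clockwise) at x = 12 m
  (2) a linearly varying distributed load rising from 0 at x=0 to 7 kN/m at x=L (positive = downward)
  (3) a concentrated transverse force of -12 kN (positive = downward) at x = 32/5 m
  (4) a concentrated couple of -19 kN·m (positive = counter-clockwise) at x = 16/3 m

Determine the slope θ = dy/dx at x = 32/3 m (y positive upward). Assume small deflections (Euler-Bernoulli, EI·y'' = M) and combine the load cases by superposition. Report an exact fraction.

Load 1 — applied couple M₀=2 kN·m at a=12 m (b=L-a=4):
  θ_1 = (R_Ax²/2 - M_Ax)/EI  [x≤a] with R_A=9/64, M_A=5/8 = ((9/64)·(32/3)²/2 - (5/8)·(32/3))/20000 = 1/15000 rad
Load 2 — triangular load w₀=7 kN/m (0→w₀ over full span):
  θ_2 = -w₀(2x(L-x)(L-2x)(x+2L)+x²(L-x)²)/(120LEI) = -7·(2·(32/3)·(16-(32/3))·(16-2·(32/3))·((32/3)+2·16)+(32/3)²·(16-(32/3))²)/(120·16·20000) = 3136/759375 rad
Load 3 — point force P=-12 kN at a=32/5 m (b=L-a=48/5):
  θ_3 = Pa²(L-x)(2bL-(3b+a)(L-x))/(2L³EI)  [x>a] = (-12)·(32/5)²·(16-(32/3))·(2·(48/5)·16-(3·(48/5)+(32/5))·(16-(32/3)))/(2·16³·20000) = -448/234375 rad
Load 4 — applied couple M₀=-19 kN·m at a=16/3 m (b=L-a=32/3):
  θ_4 = (R_Ax²/2 - M_Ax - M₀(x-a))/EI  [x>a] with R_A=-19/12, M_A=0 = ((-19/12)·(32/3)²/2 - 0·(32/3) - (-19)·((32/3)-(16/3)))/20000 = 19/33750 rad
Superposition: θ = Σ θ_i = 432521/151875000 rad ≈ 0.002848 rad

θ(32/3) = 432521/151875000 rad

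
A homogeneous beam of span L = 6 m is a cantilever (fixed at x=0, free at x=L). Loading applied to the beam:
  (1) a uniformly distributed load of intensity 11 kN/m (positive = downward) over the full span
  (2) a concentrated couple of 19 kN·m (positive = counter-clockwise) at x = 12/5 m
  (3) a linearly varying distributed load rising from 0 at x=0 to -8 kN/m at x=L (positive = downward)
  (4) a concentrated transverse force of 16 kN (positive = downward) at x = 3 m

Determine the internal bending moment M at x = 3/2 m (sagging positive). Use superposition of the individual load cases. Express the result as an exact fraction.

Load 1 — uniform load w=11 kN/m over full span:
  M_1 = -w(L-x)²/2 = -11·(6-(3/2))²/2 = -891/8 kN·m
Load 2 — applied couple M₀=19 kN·m at a=12/5 m (b=L-a=18/5):
  M_2 = M₀  [x≤a] = 19 = 19 kN·m
Load 3 — triangular load w₀=-8 kN/m (0→w₀ over full span):
  M_3 = w₀Lx/2 - w₀L²/3 - w₀x³/(6L) = (-8)·6·(3/2)/2 - (-8)·6²/3 - (-8)·(3/2)³/(6·6) = 243/4 kN·m
Load 4 — point force P=16 kN at a=3 m (b=L-a=3):
  M_4 = -P(a-x)  [x≤a] = -16·(3-(3/2)) = -24 kN·m
Superposition: M = Σ M_i = -445/8 kN·m ≈ -55.625000 kN·m

M(3/2) = -445/8 kN·m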